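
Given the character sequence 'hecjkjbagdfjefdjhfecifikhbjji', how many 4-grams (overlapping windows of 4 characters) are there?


String 'hecjkjbagdfjefdjhfecifikhbjji' has length L = 29.
Number of overlapping n-grams = L - n + 1
Substituting: 29 - 4 + 1 = 26

26


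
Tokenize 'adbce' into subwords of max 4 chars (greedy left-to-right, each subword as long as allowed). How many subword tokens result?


'adbce' has 5 characters.
Chunking with max size 4:
  Chunk 1: 'adbc' (positions 0-3)
  Chunk 2: 'e' (positions 4-4)
Total chunks: ceil(5 / 4) = 2

2


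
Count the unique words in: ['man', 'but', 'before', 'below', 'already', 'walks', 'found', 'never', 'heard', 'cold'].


Listing all tokens and tracking unique types:
  Token 1: 'man' -> NEW (unique so far: 1)
  Token 2: 'but' -> NEW (unique so far: 2)
  Token 3: 'before' -> NEW (unique so far: 3)
  Token 4: 'below' -> NEW (unique so far: 4)
  Token 5: 'already' -> NEW (unique so far: 5)
  Token 6: 'walks' -> NEW (unique so far: 6)
  Token 7: 'found' -> NEW (unique so far: 7)
  Token 8: 'never' -> NEW (unique so far: 8)
  Token 9: 'heard' -> NEW (unique so far: 9)
  Token 10: 'cold' -> NEW (unique so far: 10)
Unique types: ('already', 'before', 'below', 'but', 'cold', 'found', 'heard', 'man', 'never', 'walks')
Vocabulary size: 10

10


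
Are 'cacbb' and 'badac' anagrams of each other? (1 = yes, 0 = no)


Sort characters of 'cacbb': 'abbcc'
Sort characters of 'badac': 'aabcd'
Sorted forms differ -> they are NOT anagrams
Result: 0

0


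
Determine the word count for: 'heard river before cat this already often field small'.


Counting words by splitting on spaces:
  Word 1: 'heard'
  Word 2: 'river'
  Word 3: 'before'
  Word 4: 'cat'
  Word 5: 'this'
  Word 6: 'already'
  Word 7: 'often'
  Word 8: 'field'
  Word 9: 'small'
Total words: 9

9


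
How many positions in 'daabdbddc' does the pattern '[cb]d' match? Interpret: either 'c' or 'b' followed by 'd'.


Pattern: [cb]d means either 'c' or 'b' followed by 'd'.
Scanning 'daabdbddc' position-by-position:
  Pos 0: window 'da' -> no
  Pos 1: window 'aa' -> no
  Pos 2: window 'ab' -> no
  Pos 3: window 'bd' -> MATCH
  Pos 4: window 'db' -> no
  Pos 5: window 'bd' -> MATCH
  Pos 6: window 'dd' -> no
  Pos 7: window 'dc' -> no
  Pos 8: window 'c' -> no
Total matches: 2

2


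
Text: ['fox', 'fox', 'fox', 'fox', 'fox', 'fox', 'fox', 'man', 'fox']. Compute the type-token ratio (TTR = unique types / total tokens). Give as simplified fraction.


Tokens: 9
Unique types: ('fox', 'man') = 2
TTR = 2/9
Already in lowest terms.

2/9


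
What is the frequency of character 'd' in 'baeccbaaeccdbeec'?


Scanning 'baeccbaaeccdbeec' for 'd':
  Position 11: 'd' -> MATCH (count: 1)
Total occurrences of 'd': 1

1


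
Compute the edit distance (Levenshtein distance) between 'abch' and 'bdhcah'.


Building DP table for s1='abch' (len 4) and s2='bdhcah' (len 6):
       b  d  h  c  a  h
    0  1  2  3  4  5  6
  a 1  1  2  3  4  4  5
  b 2  1  2  3  4  5  5
  c 3  2  2  3  3  4  5
  h 4  3  3  2  3  4  4
Edit distance = dp[4][6] = 4

4


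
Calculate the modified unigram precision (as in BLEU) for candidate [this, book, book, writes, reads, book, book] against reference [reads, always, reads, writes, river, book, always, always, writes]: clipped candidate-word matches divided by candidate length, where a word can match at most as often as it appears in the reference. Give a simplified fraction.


Reference word counts: {'always': 3, 'book': 1, 'reads': 2, 'river': 1, 'writes': 2}
Checking each candidate word (with clipping):
  'this' -> not in reference -> no match (matches: 0)
  'book' -> in reference (ref count 1, used 1/1) -> match (matches: 1)
  'book' -> ref count 1 already used up (1/1) -> clipped, no match (matches: 1)
  'writes' -> in reference (ref count 2, used 1/2) -> match (matches: 2)
  'reads' -> in reference (ref count 2, used 1/2) -> match (matches: 3)
  'book' -> ref count 1 already used up (1/1) -> clipped, no match (matches: 3)
  'book' -> ref count 1 already used up (1/1) -> clipped, no match (matches: 3)
Clipped matches: 3, Candidate length: 7
Precision = 3/7

3/7


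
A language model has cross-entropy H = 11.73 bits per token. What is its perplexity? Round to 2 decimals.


Perplexity formula: PP = 2^H
H = 11.73
PP = 2^11.73
Decompose: 2^11.73 = 2^11 * 2^0.73
2^11 = 2048, 2^0.73 ~ 1.6586391
PP ~ 2048 * 1.6586391 = 3396.8928768
Rounded to 2 decimals: 3396.89

3396.89


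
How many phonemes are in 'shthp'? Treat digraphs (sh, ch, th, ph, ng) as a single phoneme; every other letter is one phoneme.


Parsing 'shthp' greedily, digraphs first:
  'sh' -> digraph (1 consonant phoneme) (phonemes so far: 1)
  'th' -> digraph (1 consonant phoneme) (phonemes so far: 2)
  'p' -> consonant phoneme (phonemes so far: 3)
Total phonemes: 3

3


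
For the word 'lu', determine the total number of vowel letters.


Scanning each character of 'lu':
  Position 1: 'l' -> consonant (running count: 0)
  Position 2: 'u' -> vowel (running count: 1)
Total vowels: 1

1


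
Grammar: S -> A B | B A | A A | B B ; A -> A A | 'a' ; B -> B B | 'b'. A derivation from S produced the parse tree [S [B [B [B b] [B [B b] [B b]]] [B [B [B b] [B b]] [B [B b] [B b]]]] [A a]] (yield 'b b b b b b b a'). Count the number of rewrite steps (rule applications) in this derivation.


Every bracketed nonterminal node [X ...] in the tree is produced by exactly one rule application.
Reading the tree off as a leftmost derivation:
  Step 1: S  =>  B A   (applied S -> B A)
  Step 2: B A  =>  B B A   (applied B -> B B)
  Step 3: B B A  =>  B B B A   (applied B -> B B)
  Step 4: B B B A  =>  b B B A   (applied B -> b)
  Step 5: b B B A  =>  b B B B A   (applied B -> B B)
  Step 6: b B B B A  =>  b b B B A   (applied B -> b)
  Step 7: b b B B A  =>  b b b B A   (applied B -> b)
  Step 8: b b b B A  =>  b b b B B A   (applied B -> B B)
  Step 9: b b b B B A  =>  b b b B B B A   (applied B -> B B)
  Step 10: b b b B B B A  =>  b b b b B B A   (applied B -> b)
  Step 11: b b b b B B A  =>  b b b b b B A   (applied B -> b)
  Step 12: b b b b b B A  =>  b b b b b B B A   (applied B -> B B)
  Step 13: b b b b b B B A  =>  b b b b b b B A   (applied B -> b)
  Step 14: b b b b b b B A  =>  b b b b b b b A   (applied B -> b)
  Step 15: b b b b b b b A  =>  b b b b b b b a   (applied A -> a)
Final yield: b b b b b b b a
Total rewrite steps: 15

15


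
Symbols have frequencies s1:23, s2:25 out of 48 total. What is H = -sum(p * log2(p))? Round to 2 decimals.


Computing entropy H = -sum(p_i * log2(p_i)):
  s1: p = 23/48 = 0.4792, -p*log2(p) = 0.5086
  s2: p = 25/48 = 0.5208, -p*log2(p) = 0.4902
H = sum of terms = 0.9988
Rounded to 2 decimals: 1.00

1.00


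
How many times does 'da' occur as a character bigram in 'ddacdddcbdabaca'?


Scanning 'ddacdddcbdabaca' for bigram 'da':
  Position 0: 'dd' -> no
  Position 1: 'da' -> MATCH
  Position 2: 'ac' -> no
  Position 3: 'cd' -> no
  Position 4: 'dd' -> no
  Position 5: 'dd' -> no
  Position 6: 'dc' -> no
  Position 7: 'cb' -> no
  Position 8: 'bd' -> no
  Position 9: 'da' -> MATCH
  Position 10: 'ab' -> no
  Position 11: 'ba' -> no
  Position 12: 'ac' -> no
  Position 13: 'ca' -> no
Total matches: 2

2


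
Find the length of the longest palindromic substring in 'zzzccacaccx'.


Scanning 'zzzccacaccx' for palindromic substrings.
Substring at positions 3-9: 'ccacacc'.
Check: reverse('ccacacc') = 'ccacacc' -> palindrome confirmed.
Neighbouring characters ('z' / 'x') break symmetry, so it cannot extend further.
No longer palindromic substring exists; longest length = 7

7


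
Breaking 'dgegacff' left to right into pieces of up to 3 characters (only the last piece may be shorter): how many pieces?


'dgegacff' has 8 characters.
Chunking with max size 3:
  Chunk 1: 'dge' (positions 0-2)
  Chunk 2: 'gac' (positions 3-5)
  Chunk 3: 'ff' (positions 6-7)
Total chunks: ceil(8 / 3) = 3

3


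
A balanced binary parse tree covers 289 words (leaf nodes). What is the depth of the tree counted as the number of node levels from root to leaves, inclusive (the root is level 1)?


In a balanced binary tree with n leaves the deepest leaf is ceil(log2(n)) edges below the root,
so counting node levels inclusive of root and leaves gives ceil(log2(n)) + 1 levels.
log2(289) = 8.1749
ceil(8.1749) = 9
levels = 9 + 1 = 10

10


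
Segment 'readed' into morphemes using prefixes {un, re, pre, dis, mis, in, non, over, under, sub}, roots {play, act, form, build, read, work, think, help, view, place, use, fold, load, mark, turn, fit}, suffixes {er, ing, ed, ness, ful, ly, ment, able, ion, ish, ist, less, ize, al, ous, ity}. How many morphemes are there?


Segmenting 'readed' against the inventory:
  'read' -> root (morpheme 1)
  'ed' -> suffix (morpheme 2)
Total morphemes: 2

2


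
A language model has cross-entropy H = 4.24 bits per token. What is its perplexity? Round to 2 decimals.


Perplexity formula: PP = 2^H
H = 4.24
PP = 2^4.24
Decompose: 2^4.24 = 2^4 * 2^0.24
2^4 = 16, 2^0.24 ~ 1.1809927
PP ~ 16 * 1.1809927 = 18.8958832
Rounded to 2 decimals: 18.90

18.90


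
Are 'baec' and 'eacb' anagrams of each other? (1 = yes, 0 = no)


Sort characters of 'baec': 'abce'
Sort characters of 'eacb': 'abce'
Sorted forms match -> they ARE anagrams
Result: 1

1


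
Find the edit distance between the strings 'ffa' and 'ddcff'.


Building DP table for s1='ffa' (len 3) and s2='ddcff' (len 5):
       d  d  c  f  f
    0  1  2  3  4  5
  f 1  1  2  3  3  4
  f 2  2  2  3  3  3
  a 3  3  3  3  4  4
Edit distance = dp[3][5] = 4

4


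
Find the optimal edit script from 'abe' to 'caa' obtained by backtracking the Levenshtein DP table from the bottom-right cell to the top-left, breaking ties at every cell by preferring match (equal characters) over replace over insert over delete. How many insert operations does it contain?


Edit distance = 3. Backtracking from cell (3, 3) with preference match > replace > insert > delete,
then listing the resulting alignment 'abe' -> 'caa' left to right:
  Step 1: replace a->c
  Step 2: replace b->a
  Step 3: replace e->a
Total insertions: 0

0


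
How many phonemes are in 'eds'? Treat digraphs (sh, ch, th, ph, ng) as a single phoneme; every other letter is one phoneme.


Parsing 'eds' greedily, digraphs first:
  'e' -> vowel phoneme (phonemes so far: 1)
  'd' -> consonant phoneme (phonemes so far: 2)
  's' -> consonant phoneme (phonemes so far: 3)
Total phonemes: 3

3


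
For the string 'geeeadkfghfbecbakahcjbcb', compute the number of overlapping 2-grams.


String 'geeeadkfghfbecbakahcjbcb' has length L = 24.
Number of overlapping n-grams = L - n + 1
Substituting: 24 - 2 + 1 = 23

23


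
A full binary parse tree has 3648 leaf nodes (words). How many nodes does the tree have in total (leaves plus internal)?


Leaf nodes (terminals): 3648
Internal nodes = n - 1 = 3648 - 1 = 3647
Total = leaves + internal = 3648 + 3647 = 7295

7295


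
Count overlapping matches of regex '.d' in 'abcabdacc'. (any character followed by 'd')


Pattern: .d means any character followed by 'd'.
Scanning 'abcabdacc' position-by-position:
  Pos 0: window 'ab' -> no
  Pos 1: window 'bc' -> no
  Pos 2: window 'ca' -> no
  Pos 3: window 'ab' -> no
  Pos 4: window 'bd' -> MATCH
  Pos 5: window 'da' -> no
  Pos 6: window 'ac' -> no
  Pos 7: window 'cc' -> no
  Pos 8: window 'c' -> no
Total matches: 1

1


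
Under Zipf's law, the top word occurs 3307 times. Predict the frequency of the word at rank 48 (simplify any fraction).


Zipf's law: freq(rank) = f1 / rank
f1 = 3307, rank = 48
freq = 3307 / 48
GCD(3307, 48) = 1
Simplified: 3307/48

3307/48


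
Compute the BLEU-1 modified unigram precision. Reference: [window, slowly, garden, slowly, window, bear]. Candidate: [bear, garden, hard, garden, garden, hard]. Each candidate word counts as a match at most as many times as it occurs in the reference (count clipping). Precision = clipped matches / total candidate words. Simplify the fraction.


Reference word counts: {'bear': 1, 'garden': 1, 'slowly': 2, 'window': 2}
Checking each candidate word (with clipping):
  'bear' -> in reference (ref count 1, used 1/1) -> match (matches: 1)
  'garden' -> in reference (ref count 1, used 1/1) -> match (matches: 2)
  'hard' -> not in reference -> no match (matches: 2)
  'garden' -> ref count 1 already used up (1/1) -> clipped, no match (matches: 2)
  'garden' -> ref count 1 already used up (1/1) -> clipped, no match (matches: 2)
  'hard' -> not in reference -> no match (matches: 2)
Clipped matches: 2, Candidate length: 6
Precision = 2/6 = 1/3

1/3


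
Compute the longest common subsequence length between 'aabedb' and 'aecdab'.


DP table for LCS of 'aabedb' and 'aecdab':
       a  e  c  d  a  b
    0  0  0  0  0  0  0
  a 0  1  1  1  1  1  1
  a 0  1  1  1  1  2  2
  b 0  1  1  1  1  2  3
  e 0  1  2  2  2  2  3
  d 0  1  2  2  3  3  3
  b 0  1  2  2  3  3  4
LCS: 'aedb'
LCS length = 4

4


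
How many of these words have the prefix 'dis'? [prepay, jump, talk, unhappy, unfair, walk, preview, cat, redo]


Checking each word for prefix 'dis':
  'prepay' -> no (count: 0)
  'jump' -> no (count: 0)
  'talk' -> no (count: 0)
  'unhappy' -> no (count: 0)
  'unfair' -> no (count: 0)
  'walk' -> no (count: 0)
  'preview' -> no (count: 0)
  'cat' -> no (count: 0)
  'redo' -> no (count: 0)
Total with prefix 'dis': 0

0


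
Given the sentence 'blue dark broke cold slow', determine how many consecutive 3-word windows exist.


Word trigrams from [5] words:
  Trigram 1: (blue dark broke)
  Trigram 2: (dark broke cold)
  Trigram 3: (broke cold slow)
Total word trigrams: 5 - 2 = 3

3


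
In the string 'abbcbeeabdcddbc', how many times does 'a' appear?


Scanning 'abbcbeeabdcddbc' for 'a':
  Position 0: 'a' -> MATCH (count: 1)
  Position 7: 'a' -> MATCH (count: 2)
Total occurrences of 'a': 2

2


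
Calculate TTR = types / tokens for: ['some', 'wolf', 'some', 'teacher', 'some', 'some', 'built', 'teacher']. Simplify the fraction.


Tokens: 8
Unique types: ('built', 'some', 'teacher', 'wolf') = 4
TTR = 4/8
Simplify: divide both by 4 -> 1/2
TTR = 1/2

1/2


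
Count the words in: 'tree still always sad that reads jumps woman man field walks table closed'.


Counting words by splitting on spaces:
  Word 1: 'tree'
  Word 2: 'still'
  Word 3: 'always'
  Word 4: 'sad'
  Word 5: 'that'
  Word 6: 'reads'
  Word 7: 'jumps'
  Word 8: 'woman'
  Word 9: 'man'
  Word 10: 'field'
  Word 11: 'walks'
  Word 12: 'table'
  Word 13: 'closed'
Total words: 13

13


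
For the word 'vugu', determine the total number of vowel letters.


Scanning each character of 'vugu':
  Position 1: 'v' -> consonant (running count: 0)
  Position 2: 'u' -> vowel (running count: 1)
  Position 3: 'g' -> consonant (running count: 1)
  Position 4: 'u' -> vowel (running count: 2)
Total vowels: 2

2


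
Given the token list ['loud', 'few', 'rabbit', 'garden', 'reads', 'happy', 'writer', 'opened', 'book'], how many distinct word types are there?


Listing all tokens and tracking unique types:
  Token 1: 'loud' -> NEW (unique so far: 1)
  Token 2: 'few' -> NEW (unique so far: 2)
  Token 3: 'rabbit' -> NEW (unique so far: 3)
  Token 4: 'garden' -> NEW (unique so far: 4)
  Token 5: 'reads' -> NEW (unique so far: 5)
  Token 6: 'happy' -> NEW (unique so far: 6)
  Token 7: 'writer' -> NEW (unique so far: 7)
  Token 8: 'opened' -> NEW (unique so far: 8)
  Token 9: 'book' -> NEW (unique so far: 9)
Unique types: ('book', 'few', 'garden', 'happy', 'loud', 'opened', 'rabbit', 'reads', 'writer')
Vocabulary size: 9

9


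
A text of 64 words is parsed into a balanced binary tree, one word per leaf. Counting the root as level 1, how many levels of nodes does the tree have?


In a balanced binary tree with n leaves the deepest leaf is ceil(log2(n)) edges below the root,
so counting node levels inclusive of root and leaves gives ceil(log2(n)) + 1 levels.
log2(64) = 6.0000
ceil(6.0000) = 6
levels = 6 + 1 = 7

7


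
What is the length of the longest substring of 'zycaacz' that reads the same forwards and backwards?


Scanning 'zycaacz' for palindromic substrings.
Substring at positions 2-5: 'caac'.
Check: reverse('caac') = 'caac' -> palindrome confirmed.
Neighbouring characters ('y' / 'z') break symmetry, so it cannot extend further.
No longer palindromic substring exists; longest length = 4

4


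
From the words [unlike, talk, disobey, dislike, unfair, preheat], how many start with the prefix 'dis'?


Checking each word for prefix 'dis':
  'unlike' -> no (count: 0)
  'talk' -> no (count: 0)
  'disobey' -> YES, starts with 'dis' (count: 1)
  'dislike' -> YES, starts with 'dis' (count: 2)
  'unfair' -> no (count: 2)
  'preheat' -> no (count: 2)
Total with prefix 'dis': 2

2


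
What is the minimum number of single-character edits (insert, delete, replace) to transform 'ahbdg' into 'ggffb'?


Building DP table for s1='ahbdg' (len 5) and s2='ggffb' (len 5):
       g  g  f  f  b
    0  1  2  3  4  5
  a 1  1  2  3  4  5
  h 2  2  2  3  4  5
  b 3  3  3  3  4  4
  d 4  4  4  4  4  5
  g 5  4  4  5  5  5
Edit distance = dp[5][5] = 5

5


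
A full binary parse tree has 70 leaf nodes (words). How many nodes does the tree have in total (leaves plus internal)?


Leaf nodes (terminals): 70
Internal nodes = n - 1 = 70 - 1 = 69
Total = leaves + internal = 70 + 69 = 139

139


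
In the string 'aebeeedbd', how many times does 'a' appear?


Scanning 'aebeeedbd' for 'a':
  Position 0: 'a' -> MATCH (count: 1)
Total occurrences of 'a': 1

1


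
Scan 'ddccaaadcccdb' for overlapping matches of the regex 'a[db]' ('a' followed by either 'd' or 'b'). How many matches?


Pattern: a[db] means 'a' followed by either 'd' or 'b'.
Scanning 'ddccaaadcccdb' position-by-position:
  Pos 0: window 'dd' -> no
  Pos 1: window 'dc' -> no
  Pos 2: window 'cc' -> no
  Pos 3: window 'ca' -> no
  Pos 4: window 'aa' -> no
  Pos 5: window 'aa' -> no
  Pos 6: window 'ad' -> MATCH
  Pos 7: window 'dc' -> no
  Pos 8: window 'cc' -> no
  Pos 9: window 'cc' -> no
  Pos 10: window 'cd' -> no
  Pos 11: window 'db' -> no
  Pos 12: window 'b' -> no
Total matches: 1

1


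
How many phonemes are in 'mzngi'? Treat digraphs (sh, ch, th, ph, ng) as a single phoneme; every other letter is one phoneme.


Parsing 'mzngi' greedily, digraphs first:
  'm' -> consonant phoneme (phonemes so far: 1)
  'z' -> consonant phoneme (phonemes so far: 2)
  'ng' -> digraph (1 consonant phoneme) (phonemes so far: 3)
  'i' -> vowel phoneme (phonemes so far: 4)
Total phonemes: 4

4


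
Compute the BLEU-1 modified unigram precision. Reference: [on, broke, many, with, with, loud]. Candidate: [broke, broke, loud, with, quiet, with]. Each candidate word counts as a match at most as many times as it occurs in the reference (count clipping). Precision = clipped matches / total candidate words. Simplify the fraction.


Reference word counts: {'broke': 1, 'loud': 1, 'many': 1, 'on': 1, 'with': 2}
Checking each candidate word (with clipping):
  'broke' -> in reference (ref count 1, used 1/1) -> match (matches: 1)
  'broke' -> ref count 1 already used up (1/1) -> clipped, no match (matches: 1)
  'loud' -> in reference (ref count 1, used 1/1) -> match (matches: 2)
  'with' -> in reference (ref count 2, used 1/2) -> match (matches: 3)
  'quiet' -> not in reference -> no match (matches: 3)
  'with' -> in reference (ref count 2, used 2/2) -> match (matches: 4)
Clipped matches: 4, Candidate length: 6
Precision = 4/6 = 2/3

2/3


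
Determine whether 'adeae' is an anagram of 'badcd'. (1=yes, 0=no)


Sort characters of 'adeae': 'aadee'
Sort characters of 'badcd': 'abcdd'
Sorted forms differ -> they are NOT anagrams
Result: 0

0


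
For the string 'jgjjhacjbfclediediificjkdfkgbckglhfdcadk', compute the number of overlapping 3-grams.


String 'jgjjhacjbfclediediificjkdfkgbckglhfdcadk' has length L = 40.
Number of overlapping n-grams = L - n + 1
Substituting: 40 - 3 + 1 = 38

38


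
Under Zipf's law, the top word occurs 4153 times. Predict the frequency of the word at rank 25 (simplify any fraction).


Zipf's law: freq(rank) = f1 / rank
f1 = 4153, rank = 25
freq = 4153 / 25
GCD(4153, 25) = 1
Simplified: 4153/25

4153/25


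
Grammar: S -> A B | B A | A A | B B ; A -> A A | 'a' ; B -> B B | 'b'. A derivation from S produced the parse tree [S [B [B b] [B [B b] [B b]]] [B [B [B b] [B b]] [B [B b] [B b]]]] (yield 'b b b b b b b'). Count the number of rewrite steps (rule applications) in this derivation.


Every bracketed nonterminal node [X ...] in the tree is produced by exactly one rule application.
Reading the tree off as a leftmost derivation:
  Step 1: S  =>  B B   (applied S -> B B)
  Step 2: B B  =>  B B B   (applied B -> B B)
  Step 3: B B B  =>  b B B   (applied B -> b)
  Step 4: b B B  =>  b B B B   (applied B -> B B)
  Step 5: b B B B  =>  b b B B   (applied B -> b)
  Step 6: b b B B  =>  b b b B   (applied B -> b)
  Step 7: b b b B  =>  b b b B B   (applied B -> B B)
  Step 8: b b b B B  =>  b b b B B B   (applied B -> B B)
  Step 9: b b b B B B  =>  b b b b B B   (applied B -> b)
  Step 10: b b b b B B  =>  b b b b b B   (applied B -> b)
  Step 11: b b b b b B  =>  b b b b b B B   (applied B -> B B)
  Step 12: b b b b b B B  =>  b b b b b b B   (applied B -> b)
  Step 13: b b b b b b B  =>  b b b b b b b   (applied B -> b)
Final yield: b b b b b b b
Total rewrite steps: 13

13


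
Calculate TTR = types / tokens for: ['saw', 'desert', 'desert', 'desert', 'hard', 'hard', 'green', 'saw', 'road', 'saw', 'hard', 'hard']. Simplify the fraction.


Tokens: 12
Unique types: ('desert', 'green', 'hard', 'road', 'saw') = 5
TTR = 5/12
Already in lowest terms.

5/12


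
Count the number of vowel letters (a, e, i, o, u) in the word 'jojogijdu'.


Scanning each character of 'jojogijdu':
  Position 1: 'j' -> consonant (running count: 0)
  Position 2: 'o' -> vowel (running count: 1)
  Position 3: 'j' -> consonant (running count: 1)
  Position 4: 'o' -> vowel (running count: 2)
  Position 5: 'g' -> consonant (running count: 2)
  Position 6: 'i' -> vowel (running count: 3)
  Position 7: 'j' -> consonant (running count: 3)
  Position 8: 'd' -> consonant (running count: 3)
  Position 9: 'u' -> vowel (running count: 4)
Total vowels: 4

4


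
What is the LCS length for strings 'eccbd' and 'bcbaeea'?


DP table for LCS of 'eccbd' and 'bcbaeea':
       b  c  b  a  e  e  a
    0  0  0  0  0  0  0  0
  e 0  0  0  0  0  1  1  1
  c 0  0  1  1  1  1  1  1
  c 0  0  1  1  1  1  1  1
  b 0  1  1  2  2  2  2  2
  d 0  1  1  2  2  2  2  2
LCS: 'cb'
LCS length = 2

2


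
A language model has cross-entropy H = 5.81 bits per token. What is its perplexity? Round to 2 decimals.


Perplexity formula: PP = 2^H
H = 5.81
PP = 2^5.81
Decompose: 2^5.81 = 2^5 * 2^0.81
2^5 = 32, 2^0.81 ~ 1.7532114
PP ~ 32 * 1.7532114 = 56.1027648
Rounded to 2 decimals: 56.10

56.10


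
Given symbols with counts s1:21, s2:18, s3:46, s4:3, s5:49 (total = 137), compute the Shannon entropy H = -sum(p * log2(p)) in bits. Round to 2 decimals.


Computing entropy H = -sum(p_i * log2(p_i)):
  s1: p = 21/137 = 0.1533, -p*log2(p) = 0.4147
  s2: p = 18/137 = 0.1314, -p*log2(p) = 0.3847
  s3: p = 46/137 = 0.3358, -p*log2(p) = 0.5287
  s4: p = 3/137 = 0.0219, -p*log2(p) = 0.1207
  s5: p = 49/137 = 0.3577, -p*log2(p) = 0.5305
H = sum of terms = 1.9793
Rounded to 2 decimals: 1.98

1.98


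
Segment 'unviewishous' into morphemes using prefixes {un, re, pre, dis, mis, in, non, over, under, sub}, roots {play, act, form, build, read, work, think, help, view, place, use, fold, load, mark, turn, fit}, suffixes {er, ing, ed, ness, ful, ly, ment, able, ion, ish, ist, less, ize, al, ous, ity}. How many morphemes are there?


Segmenting 'unviewishous' against the inventory:
  'un' -> prefix (morpheme 1)
  'view' -> root (morpheme 2)
  'ish' -> suffix (morpheme 3)
  'ous' -> suffix (morpheme 4)
Total morphemes: 4

4


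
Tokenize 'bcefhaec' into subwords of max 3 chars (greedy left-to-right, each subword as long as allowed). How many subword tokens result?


'bcefhaec' has 8 characters.
Chunking with max size 3:
  Chunk 1: 'bce' (positions 0-2)
  Chunk 2: 'fha' (positions 3-5)
  Chunk 3: 'ec' (positions 6-7)
Total chunks: ceil(8 / 3) = 3

3


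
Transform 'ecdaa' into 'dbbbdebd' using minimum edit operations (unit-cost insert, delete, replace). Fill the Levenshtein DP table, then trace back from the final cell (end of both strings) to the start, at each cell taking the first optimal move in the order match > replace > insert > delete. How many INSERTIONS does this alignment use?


Edit distance = 7. Backtracking from cell (5, 8) with preference match > replace > insert > delete,
then listing the resulting alignment 'ecdaa' -> 'dbbbdebd' left to right:
  Step 1: insert 'd' [insertion #1]
  Step 2: insert 'b' [insertion #2]
  Step 3: replace e->b
  Step 4: replace c->b
  Step 5: keep 'd'
  Step 6: insert 'e' [insertion #3]
  Step 7: replace a->b
  Step 8: replace a->d
Total insertions: 3

3


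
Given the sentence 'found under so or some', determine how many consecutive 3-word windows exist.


Word trigrams from [5] words:
  Trigram 1: (found under so)
  Trigram 2: (under so or)
  Trigram 3: (so or some)
Total word trigrams: 5 - 2 = 3

3


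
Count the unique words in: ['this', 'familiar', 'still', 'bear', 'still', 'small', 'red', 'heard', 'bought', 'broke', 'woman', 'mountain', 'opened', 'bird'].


Listing all tokens and tracking unique types:
  Token 1: 'this' -> NEW (unique so far: 1)
  Token 2: 'familiar' -> NEW (unique so far: 2)
  Token 3: 'still' -> NEW (unique so far: 3)
  Token 4: 'bear' -> NEW (unique so far: 4)
  Token 5: 'still' -> duplicate (unique so far: 4)
  Token 6: 'small' -> NEW (unique so far: 5)
  Token 7: 'red' -> NEW (unique so far: 6)
  Token 8: 'heard' -> NEW (unique so far: 7)
  Token 9: 'bought' -> NEW (unique so far: 8)
  Token 10: 'broke' -> NEW (unique so far: 9)
  Token 11: 'woman' -> NEW (unique so far: 10)
  Token 12: 'mountain' -> NEW (unique so far: 11)
  Token 13: 'opened' -> NEW (unique so far: 12)
  Token 14: 'bird' -> NEW (unique so far: 13)
Unique types: ('bear', 'bird', 'bought', 'broke', 'familiar', 'heard', 'mountain', 'opened', 'red', 'small', 'still', 'this', 'woman')
Vocabulary size: 13

13


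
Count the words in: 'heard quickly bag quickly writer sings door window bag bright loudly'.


Counting words by splitting on spaces:
  Word 1: 'heard'
  Word 2: 'quickly'
  Word 3: 'bag'
  Word 4: 'quickly'
  Word 5: 'writer'
  Word 6: 'sings'
  Word 7: 'door'
  Word 8: 'window'
  Word 9: 'bag'
  Word 10: 'bright'
  Word 11: 'loudly'
Total words: 11

11


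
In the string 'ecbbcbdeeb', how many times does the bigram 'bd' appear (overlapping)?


Scanning 'ecbbcbdeeb' for bigram 'bd':
  Position 0: 'ec' -> no
  Position 1: 'cb' -> no
  Position 2: 'bb' -> no
  Position 3: 'bc' -> no
  Position 4: 'cb' -> no
  Position 5: 'bd' -> MATCH
  Position 6: 'de' -> no
  Position 7: 'ee' -> no
  Position 8: 'eb' -> no
Total matches: 1

1


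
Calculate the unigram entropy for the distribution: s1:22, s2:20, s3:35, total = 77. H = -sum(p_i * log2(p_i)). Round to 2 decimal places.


Computing entropy H = -sum(p_i * log2(p_i)):
  s1: p = 22/77 = 0.2857, -p*log2(p) = 0.5164
  s2: p = 20/77 = 0.2597, -p*log2(p) = 0.5052
  s3: p = 35/77 = 0.4545, -p*log2(p) = 0.5170
H = sum of terms = 1.5386
Rounded to 2 decimals: 1.54

1.54


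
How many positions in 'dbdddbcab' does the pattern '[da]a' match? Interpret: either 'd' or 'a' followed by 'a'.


Pattern: [da]a means either 'd' or 'a' followed by 'a'.
Scanning 'dbdddbcab' position-by-position:
  Pos 0: window 'db' -> no
  Pos 1: window 'bd' -> no
  Pos 2: window 'dd' -> no
  Pos 3: window 'dd' -> no
  Pos 4: window 'db' -> no
  Pos 5: window 'bc' -> no
  Pos 6: window 'ca' -> no
  Pos 7: window 'ab' -> no
  Pos 8: window 'b' -> no
Total matches: 0

0


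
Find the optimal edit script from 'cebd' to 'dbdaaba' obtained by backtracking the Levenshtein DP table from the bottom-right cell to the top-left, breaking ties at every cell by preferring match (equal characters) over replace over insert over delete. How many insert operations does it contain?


Edit distance = 6. Backtracking from cell (4, 7) with preference match > replace > insert > delete,
then listing the resulting alignment 'cebd' -> 'dbdaaba' left to right:
  Step 1: insert 'd' [insertion #1]
  Step 2: insert 'b' [insertion #2]
  Step 3: insert 'd' [insertion #3]
  Step 4: replace c->a
  Step 5: replace e->a
  Step 6: keep 'b'
  Step 7: replace d->a
Total insertions: 3

3


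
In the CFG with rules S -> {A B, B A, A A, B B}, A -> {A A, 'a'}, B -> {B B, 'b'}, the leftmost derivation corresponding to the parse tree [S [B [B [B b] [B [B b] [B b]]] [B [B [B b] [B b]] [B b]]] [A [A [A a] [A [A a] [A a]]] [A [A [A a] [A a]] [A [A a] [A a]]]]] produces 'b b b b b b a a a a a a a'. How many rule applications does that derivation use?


Every bracketed nonterminal node [X ...] in the tree is produced by exactly one rule application.
Reading the tree off as a leftmost derivation:
  Step 1: S  =>  B A   (applied S -> B A)
  Step 2: B A  =>  B B A   (applied B -> B B)
  Step 3: B B A  =>  B B B A   (applied B -> B B)
  Step 4: B B B A  =>  b B B A   (applied B -> b)
  Step 5: b B B A  =>  b B B B A   (applied B -> B B)
  Step 6: b B B B A  =>  b b B B A   (applied B -> b)
  Step 7: b b B B A  =>  b b b B A   (applied B -> b)
  Step 8: b b b B A  =>  b b b B B A   (applied B -> B B)
  Step 9: b b b B B A  =>  b b b B B B A   (applied B -> B B)
  Step 10: b b b B B B A  =>  b b b b B B A   (applied B -> b)
  Step 11: b b b b B B A  =>  b b b b b B A   (applied B -> b)
  Step 12: b b b b b B A  =>  b b b b b b A   (applied B -> b)
  Step 13: b b b b b b A  =>  b b b b b b A A   (applied A -> A A)
  Step 14: b b b b b b A A  =>  b b b b b b A A A   (applied A -> A A)
  Step 15: b b b b b b A A A  =>  b b b b b b a A A   (applied A -> a)
  Step 16: b b b b b b a A A  =>  b b b b b b a A A A   (applied A -> A A)
  Step 17: b b b b b b a A A A  =>  b b b b b b a a A A   (applied A -> a)
  Step 18: b b b b b b a a A A  =>  b b b b b b a a a A   (applied A -> a)
  Step 19: b b b b b b a a a A  =>  b b b b b b a a a A A   (applied A -> A A)
  Step 20: b b b b b b a a a A A  =>  b b b b b b a a a A A A   (applied A -> A A)
  Step 21: b b b b b b a a a A A A  =>  b b b b b b a a a a A A   (applied A -> a)
  Step 22: b b b b b b a a a a A A  =>  b b b b b b a a a a a A   (applied A -> a)
  Step 23: b b b b b b a a a a a A  =>  b b b b b b a a a a a A A   (applied A -> A A)
  Step 24: b b b b b b a a a a a A A  =>  b b b b b b a a a a a a A   (applied A -> a)
  Step 25: b b b b b b a a a a a a A  =>  b b b b b b a a a a a a a   (applied A -> a)
Final yield: b b b b b b a a a a a a a
Total rewrite steps: 25

25


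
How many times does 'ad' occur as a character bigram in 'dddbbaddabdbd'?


Scanning 'dddbbaddabdbd' for bigram 'ad':
  Position 0: 'dd' -> no
  Position 1: 'dd' -> no
  Position 2: 'db' -> no
  Position 3: 'bb' -> no
  Position 4: 'ba' -> no
  Position 5: 'ad' -> MATCH
  Position 6: 'dd' -> no
  Position 7: 'da' -> no
  Position 8: 'ab' -> no
  Position 9: 'bd' -> no
  Position 10: 'db' -> no
  Position 11: 'bd' -> no
Total matches: 1

1


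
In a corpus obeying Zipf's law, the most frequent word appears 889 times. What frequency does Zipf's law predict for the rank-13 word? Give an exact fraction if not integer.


Zipf's law: freq(rank) = f1 / rank
f1 = 889, rank = 13
freq = 889 / 13
GCD(889, 13) = 1
Simplified: 889/13

889/13


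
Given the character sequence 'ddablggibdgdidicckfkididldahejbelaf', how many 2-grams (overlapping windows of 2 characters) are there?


String 'ddablggibdgdidicckfkididldahejbelaf' has length L = 35.
Number of overlapping n-grams = L - n + 1
Substituting: 35 - 2 + 1 = 34

34


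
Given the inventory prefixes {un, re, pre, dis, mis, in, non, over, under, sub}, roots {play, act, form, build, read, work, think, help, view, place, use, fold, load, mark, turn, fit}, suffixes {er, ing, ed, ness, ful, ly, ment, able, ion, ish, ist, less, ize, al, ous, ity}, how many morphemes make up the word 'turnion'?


Segmenting 'turnion' against the inventory:
  'turn' -> root (morpheme 1)
  'ion' -> suffix (morpheme 2)
Total morphemes: 2

2


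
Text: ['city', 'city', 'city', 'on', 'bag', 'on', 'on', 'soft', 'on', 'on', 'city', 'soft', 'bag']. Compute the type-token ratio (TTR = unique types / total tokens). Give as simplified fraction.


Tokens: 13
Unique types: ('bag', 'city', 'on', 'soft') = 4
TTR = 4/13
Already in lowest terms.

4/13


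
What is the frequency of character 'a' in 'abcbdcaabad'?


Scanning 'abcbdcaabad' for 'a':
  Position 0: 'a' -> MATCH (count: 1)
  Position 6: 'a' -> MATCH (count: 2)
  Position 7: 'a' -> MATCH (count: 3)
  Position 9: 'a' -> MATCH (count: 4)
Total occurrences of 'a': 4

4


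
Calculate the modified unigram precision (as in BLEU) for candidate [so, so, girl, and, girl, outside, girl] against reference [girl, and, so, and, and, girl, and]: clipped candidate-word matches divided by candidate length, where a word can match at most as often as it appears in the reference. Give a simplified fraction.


Reference word counts: {'and': 4, 'girl': 2, 'so': 1}
Checking each candidate word (with clipping):
  'so' -> in reference (ref count 1, used 1/1) -> match (matches: 1)
  'so' -> ref count 1 already used up (1/1) -> clipped, no match (matches: 1)
  'girl' -> in reference (ref count 2, used 1/2) -> match (matches: 2)
  'and' -> in reference (ref count 4, used 1/4) -> match (matches: 3)
  'girl' -> in reference (ref count 2, used 2/2) -> match (matches: 4)
  'outside' -> not in reference -> no match (matches: 4)
  'girl' -> ref count 2 already used up (2/2) -> clipped, no match (matches: 4)
Clipped matches: 4, Candidate length: 7
Precision = 4/7

4/7


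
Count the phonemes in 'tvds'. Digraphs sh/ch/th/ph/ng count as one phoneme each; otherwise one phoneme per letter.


Parsing 'tvds' greedily, digraphs first:
  't' -> consonant phoneme (phonemes so far: 1)
  'v' -> consonant phoneme (phonemes so far: 2)
  'd' -> consonant phoneme (phonemes so far: 3)
  's' -> consonant phoneme (phonemes so far: 4)
Total phonemes: 4

4


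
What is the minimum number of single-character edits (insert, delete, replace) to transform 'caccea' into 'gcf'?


Building DP table for s1='caccea' (len 6) and s2='gcf' (len 3):
       g  c  f
    0  1  2  3
  c 1  1  1  2
  a 2  2  2  2
  c 3  3  2  3
  c 4  4  3  3
  e 5  5  4  4
  a 6  6  5  5
Edit distance = dp[6][3] = 5

5


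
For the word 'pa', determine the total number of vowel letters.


Scanning each character of 'pa':
  Position 1: 'p' -> consonant (running count: 0)
  Position 2: 'a' -> vowel (running count: 1)
Total vowels: 1

1


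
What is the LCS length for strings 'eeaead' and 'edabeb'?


DP table for LCS of 'eeaead' and 'edabeb':
       e  d  a  b  e  b
    0  0  0  0  0  0  0
  e 0  1  1  1  1  1  1
  e 0  1  1  1  1  2  2
  a 0  1  1  2  2  2  2
  e 0  1  1  2  2  3  3
  a 0  1  1  2  2  3  3
  d 0  1  2  2  2  3  3
LCS: 'eae'
LCS length = 3

3


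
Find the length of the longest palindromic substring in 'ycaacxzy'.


Scanning 'ycaacxzy' for palindromic substrings.
Substring at positions 1-4: 'caac'.
Check: reverse('caac') = 'caac' -> palindrome confirmed.
Neighbouring characters ('y' / 'x') break symmetry, so it cannot extend further.
No longer palindromic substring exists; longest length = 4

4


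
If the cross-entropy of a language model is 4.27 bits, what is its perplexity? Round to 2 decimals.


Perplexity formula: PP = 2^H
H = 4.27
PP = 2^4.27
Decompose: 2^4.27 = 2^4 * 2^0.27
2^4 = 16, 2^0.27 ~ 1.2058078
PP ~ 16 * 1.2058078 = 19.2929248
Rounded to 2 decimals: 19.29

19.29


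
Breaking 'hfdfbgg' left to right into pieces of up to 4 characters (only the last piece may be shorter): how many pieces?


'hfdfbgg' has 7 characters.
Chunking with max size 4:
  Chunk 1: 'hfdf' (positions 0-3)
  Chunk 2: 'bgg' (positions 4-6)
Total chunks: ceil(7 / 4) = 2

2


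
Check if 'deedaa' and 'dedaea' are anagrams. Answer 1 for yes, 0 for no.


Sort characters of 'deedaa': 'aaddee'
Sort characters of 'dedaea': 'aaddee'
Sorted forms match -> they ARE anagrams
Result: 1

1


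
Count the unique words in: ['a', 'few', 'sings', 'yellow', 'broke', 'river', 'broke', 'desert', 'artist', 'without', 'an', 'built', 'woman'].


Listing all tokens and tracking unique types:
  Token 1: 'a' -> NEW (unique so far: 1)
  Token 2: 'few' -> NEW (unique so far: 2)
  Token 3: 'sings' -> NEW (unique so far: 3)
  Token 4: 'yellow' -> NEW (unique so far: 4)
  Token 5: 'broke' -> NEW (unique so far: 5)
  Token 6: 'river' -> NEW (unique so far: 6)
  Token 7: 'broke' -> duplicate (unique so far: 6)
  Token 8: 'desert' -> NEW (unique so far: 7)
  Token 9: 'artist' -> NEW (unique so far: 8)
  Token 10: 'without' -> NEW (unique so far: 9)
  Token 11: 'an' -> NEW (unique so far: 10)
  Token 12: 'built' -> NEW (unique so far: 11)
  Token 13: 'woman' -> NEW (unique so far: 12)
Unique types: ('a', 'an', 'artist', 'broke', 'built', 'desert', 'few', 'river', 'sings', 'without', 'woman', 'yellow')
Vocabulary size: 12

12


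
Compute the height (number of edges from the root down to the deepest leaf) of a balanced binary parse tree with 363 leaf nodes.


In a balanced binary tree with n leaves the deepest leaf is ceil(log2(n)) edges below the root.
log2(363) = 8.5038
ceil(8.5038) = 9
height (edges) = 9

9


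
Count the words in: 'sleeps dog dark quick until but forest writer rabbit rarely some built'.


Counting words by splitting on spaces:
  Word 1: 'sleeps'
  Word 2: 'dog'
  Word 3: 'dark'
  Word 4: 'quick'
  Word 5: 'until'
  Word 6: 'but'
  Word 7: 'forest'
  Word 8: 'writer'
  Word 9: 'rabbit'
  Word 10: 'rarely'
  Word 11: 'some'
  Word 12: 'built'
Total words: 12

12


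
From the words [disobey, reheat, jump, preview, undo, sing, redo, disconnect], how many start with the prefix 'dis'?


Checking each word for prefix 'dis':
  'disobey' -> YES, starts with 'dis' (count: 1)
  'reheat' -> no (count: 1)
  'jump' -> no (count: 1)
  'preview' -> no (count: 1)
  'undo' -> no (count: 1)
  'sing' -> no (count: 1)
  'redo' -> no (count: 1)
  'disconnect' -> YES, starts with 'dis' (count: 2)
Total with prefix 'dis': 2

2


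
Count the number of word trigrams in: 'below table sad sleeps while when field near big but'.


Word trigrams from [10] words:
  Trigram 1: (below table sad)
  Trigram 2: (table sad sleeps)
  Trigram 3: (sad sleeps while)
  Trigram 4: (sleeps while when)
  Trigram 5: (while when field)
  Trigram 6: (when field near)
  Trigram 7: (field near big)
  Trigram 8: (near big but)
Total word trigrams: 10 - 2 = 8

8


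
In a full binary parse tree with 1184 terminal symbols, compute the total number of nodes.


Leaf nodes (terminals): 1184
Internal nodes = n - 1 = 1184 - 1 = 1183
Total = leaves + internal = 1184 + 1183 = 2367

2367


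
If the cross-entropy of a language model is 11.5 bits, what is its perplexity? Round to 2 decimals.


Perplexity formula: PP = 2^H
H = 11.5
PP = 2^11.5
Decompose: 2^11.5 = 2^11 * 2^0.5 = 2^11 * sqrt(2)
2^11 = 2048, sqrt(2) ~ 1.4142136
PP ~ 2048 * 1.4142136 = 2896.3094528
Rounded to 2 decimals: 2896.31

2896.31


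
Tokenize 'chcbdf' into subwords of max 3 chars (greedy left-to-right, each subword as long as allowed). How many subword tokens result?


'chcbdf' has 6 characters.
Chunking with max size 3:
  Chunk 1: 'chc' (positions 0-2)
  Chunk 2: 'bdf' (positions 3-5)
Total chunks: ceil(6 / 3) = 2

2


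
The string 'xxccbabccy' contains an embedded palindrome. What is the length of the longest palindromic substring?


Scanning 'xxccbabccy' for palindromic substrings.
Substring at positions 2-8: 'ccbabcc'.
Check: reverse('ccbabcc') = 'ccbabcc' -> palindrome confirmed.
Neighbouring characters ('x' / 'y') break symmetry, so it cannot extend further.
No longer palindromic substring exists; longest length = 7

7
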